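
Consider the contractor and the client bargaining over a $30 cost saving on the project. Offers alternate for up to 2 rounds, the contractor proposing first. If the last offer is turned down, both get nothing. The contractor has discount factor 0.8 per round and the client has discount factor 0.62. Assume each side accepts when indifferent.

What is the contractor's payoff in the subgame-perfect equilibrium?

Round 2 (the client proposes): the contractor will accept anything ≥ 0, so the client offers 0 and keeps 30.
Round 1 (the contractor proposes): the client can get 30 next round, worth 0.62 × 30 = 18.6 now; the contractor offers that and keeps 11.4.

11.4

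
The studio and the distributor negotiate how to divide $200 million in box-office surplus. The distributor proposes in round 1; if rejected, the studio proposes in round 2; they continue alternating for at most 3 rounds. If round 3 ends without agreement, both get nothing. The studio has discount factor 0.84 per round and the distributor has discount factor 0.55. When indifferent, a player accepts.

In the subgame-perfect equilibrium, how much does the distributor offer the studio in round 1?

75.6

Round 3 (the distributor proposes): rejection yields 0 for the studio; the distributor offers 0 and keeps 200.
Round 2 (the studio proposes): the distributor can get 200 next round, worth 0.55 × 200 = 110 now; the studio offers that and keeps 90.
Round 1 (the distributor proposes): the studio can get 90 next round, worth 0.84 × 90 = 75.6 now, so the distributor offers 75.6, keeping 124.4.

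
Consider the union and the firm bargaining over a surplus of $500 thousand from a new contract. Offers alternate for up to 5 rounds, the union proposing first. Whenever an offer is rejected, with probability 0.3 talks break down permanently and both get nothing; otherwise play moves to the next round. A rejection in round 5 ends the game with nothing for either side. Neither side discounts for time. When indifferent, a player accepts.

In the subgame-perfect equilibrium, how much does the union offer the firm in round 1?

Round 5 (the union proposes): the firm will accept anything ≥ 0, so the union offers 0 and keeps 500.
Round 4 (the firm proposes): rejecting gives the union an expected 0.7 × 500 = 350, so the firm offers 350, keeping 150.
Round 3 (the union proposes): rejecting gives the firm an expected 0.7 × 150 = 105. The union offers 105 and keeps 500 − 105 = 395.
Round 2 (the firm proposes): rejecting gives the union an expected 0.7 × 395 = 276.5; the firm offers that and keeps 223.5.
Round 1 (the union proposes): rejecting gives the firm an expected 0.7 × 223.5 = 156.45. The union offers 156.45 and keeps 500 − 156.45 = 343.55.

156.45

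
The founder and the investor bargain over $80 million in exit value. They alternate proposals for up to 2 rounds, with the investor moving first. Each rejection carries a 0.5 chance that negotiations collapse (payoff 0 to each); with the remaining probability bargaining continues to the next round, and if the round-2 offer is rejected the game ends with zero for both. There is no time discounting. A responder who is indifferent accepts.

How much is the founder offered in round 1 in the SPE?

40

By backward induction:
Round 2 (the founder proposes): the investor will accept anything ≥ 0, so the founder offers 0 and keeps 80.
Round 1 (the investor proposes): rejecting gives the founder an expected 0.5 × 80 = 40, so the investor offers 40, keeping 40.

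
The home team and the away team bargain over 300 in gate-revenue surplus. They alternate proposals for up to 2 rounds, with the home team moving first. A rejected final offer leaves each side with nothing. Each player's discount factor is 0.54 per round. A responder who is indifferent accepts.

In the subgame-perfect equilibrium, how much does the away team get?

Round 2 (the away team proposes): the home team will accept anything ≥ 0, so the away team offers 0 and keeps 300.
Round 1 (the home team proposes): the away team can get 300 next round, worth 0.54 × 300 = 162 now. The home team offers 162 and keeps 300 − 162 = 138.

162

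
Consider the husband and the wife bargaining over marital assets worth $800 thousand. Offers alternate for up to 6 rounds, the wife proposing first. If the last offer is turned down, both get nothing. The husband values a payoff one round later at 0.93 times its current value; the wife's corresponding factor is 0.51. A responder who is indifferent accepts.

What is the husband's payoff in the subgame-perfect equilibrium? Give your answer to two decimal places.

704.84

Round 6 (the husband proposes): the wife will accept anything ≥ 0, so the husband offers 0 and keeps 800.
Round 5 (the wife proposes): the husband can get 800 next round, worth 0.93 × 800 = 744 now, so the wife offers 744, keeping 56.
Round 4 (the husband proposes): the wife can get 56 next round, worth 0.51 × 56 = 28.56 now; the husband offers that and keeps 771.44.
Round 3 (the wife proposes): the husband can get 771.44 next round, worth 0.93 × 771.44 = 717.4392 now. The wife offers 717.4392 and keeps 800 − 717.4392 = 82.5608.
Round 2 (the husband proposes): the wife can get 82.5608 next round, worth 0.51 × 82.5608 = 42.106008 now. The husband offers 42.106008 and keeps 800 − 42.106008 = 757.893992.
Round 1 (the wife proposes): the husband can get 757.893992 next round, worth 0.93 × 757.893992 = 704.84141256 now; the wife offers that and keeps 95.15858744.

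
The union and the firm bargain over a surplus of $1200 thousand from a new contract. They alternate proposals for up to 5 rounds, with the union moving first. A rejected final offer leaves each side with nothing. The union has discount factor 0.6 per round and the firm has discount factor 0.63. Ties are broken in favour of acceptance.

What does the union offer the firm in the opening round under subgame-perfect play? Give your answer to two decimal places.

Round 5 (the union proposes): rejection yields 0 for the firm; the union offers 0 and keeps 1200.
Round 4 (the firm proposes): the union can get 1200 next round, worth 0.6 × 1200 = 720 now; the firm offers that and keeps 480.
Round 3 (the union proposes): the firm can get 480 next round, worth 0.63 × 480 = 302.4 now; the union offers that and keeps 897.6.
Round 2 (the firm proposes): the union can get 897.6 next round, worth 0.6 × 897.6 = 538.56 now, so the firm offers 538.56, keeping 661.44.
Round 1 (the union proposes): the firm can get 661.44 next round, worth 0.63 × 661.44 = 416.7072 now. The union offers 416.7072 and keeps 1200 − 416.7072 = 783.2928.

416.71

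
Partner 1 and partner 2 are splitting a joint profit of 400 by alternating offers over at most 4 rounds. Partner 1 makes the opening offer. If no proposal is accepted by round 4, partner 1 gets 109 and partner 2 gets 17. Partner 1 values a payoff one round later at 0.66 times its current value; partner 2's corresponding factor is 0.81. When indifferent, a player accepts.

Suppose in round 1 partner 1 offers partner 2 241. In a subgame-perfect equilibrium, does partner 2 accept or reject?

Round 4 (partner 2 proposes): partner 1 gets 109 if talks fail, so partner 2 offers 109 and keeps 291.
Round 3 (partner 1 proposes): partner 2 can get 291 next round, worth 0.81 × 291 = 235.71 now, so partner 1 offers 235.71, keeping 164.29.
Round 2 (partner 2 proposes): partner 1 can get 164.29 next round, worth 0.66 × 164.29 = 108.4314 now; partner 2 offers that and keeps 291.5686.
So by rejecting in round 1, partner 2 gets 291.5686 next round, worth 0.81 × 291.5686 = 236.170566 now.
Offer 241 ≥ 236.170566, so partner 2 accepts.

Accept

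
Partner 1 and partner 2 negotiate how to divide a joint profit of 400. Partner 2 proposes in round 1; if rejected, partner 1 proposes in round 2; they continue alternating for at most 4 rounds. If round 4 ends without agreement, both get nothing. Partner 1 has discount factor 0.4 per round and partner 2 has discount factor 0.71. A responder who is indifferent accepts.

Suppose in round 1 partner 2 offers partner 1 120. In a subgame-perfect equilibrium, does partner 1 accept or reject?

Round 4 (partner 1 proposes): rejection yields 0 for partner 2; partner 1 offers 0 and keeps 400.
Round 3 (partner 2 proposes): partner 1 can get 400 next round, worth 0.4 × 400 = 160 now; partner 2 offers that and keeps 240.
Round 2 (partner 1 proposes): partner 2 can get 240 next round, worth 0.71 × 240 = 170.4 now, so partner 1 offers 170.4, keeping 229.6.
So by rejecting in round 1, partner 1 gets 229.6 next round, worth 0.4 × 229.6 = 91.84 now.
Offer 120 ≥ 91.84, so partner 1 accepts.

Accept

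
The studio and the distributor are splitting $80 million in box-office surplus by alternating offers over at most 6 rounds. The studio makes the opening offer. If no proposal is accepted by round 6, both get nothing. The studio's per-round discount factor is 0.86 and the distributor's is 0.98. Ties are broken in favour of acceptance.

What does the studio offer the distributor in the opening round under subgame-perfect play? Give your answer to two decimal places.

75.92

Round 6 (the distributor proposes): rejection yields 0 for the studio; the distributor offers 0 and keeps 80.
Round 5 (the studio proposes): the distributor can get 80 next round, worth 0.98 × 80 = 78.4 now. The studio offers 78.4 and keeps 80 − 78.4 = 1.6.
Round 4 (the distributor proposes): the studio can get 1.6 next round, worth 0.86 × 1.6 = 1.376 now. The distributor offers 1.376 and keeps 80 − 1.376 = 78.624.
Round 3 (the studio proposes): the distributor can get 78.624 next round, worth 0.98 × 78.624 = 77.05152 now. The studio offers 77.05152 and keeps 80 − 77.05152 = 2.94848.
Round 2 (the distributor proposes): the studio can get 2.94848 next round, worth 0.86 × 2.94848 = 2.5356928 now, so the distributor offers 2.5356928, keeping 77.4643072.
Round 1 (the studio proposes): the distributor can get 77.4643072 next round, worth 0.98 × 77.4643072 = 75.915021056 now, so the studio offers 75.915021056, keeping 4.084978944.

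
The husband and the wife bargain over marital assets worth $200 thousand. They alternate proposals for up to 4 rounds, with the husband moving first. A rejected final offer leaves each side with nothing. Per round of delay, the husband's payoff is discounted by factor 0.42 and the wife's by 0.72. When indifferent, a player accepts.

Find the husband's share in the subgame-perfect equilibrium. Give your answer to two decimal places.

By backward induction:
Round 4 (the wife proposes): the husband will accept anything ≥ 0, so the wife offers 0 and keeps 200.
Round 3 (the husband proposes): the wife can get 200 next round, worth 0.72 × 200 = 144 now; the husband offers that and keeps 56.
Round 2 (the wife proposes): the husband can get 56 next round, worth 0.42 × 56 = 23.52 now, so the wife offers 23.52, keeping 176.48.
Round 1 (the husband proposes): the wife can get 176.48 next round, worth 0.72 × 176.48 = 127.0656 now, so the husband offers 127.0656, keeping 72.9344.

72.93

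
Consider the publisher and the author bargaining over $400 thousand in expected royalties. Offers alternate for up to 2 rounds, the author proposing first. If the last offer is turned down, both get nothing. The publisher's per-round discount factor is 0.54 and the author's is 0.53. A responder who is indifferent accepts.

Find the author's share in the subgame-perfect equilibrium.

Round 2 (the publisher proposes): rejection yields 0 for the author; the publisher offers 0 and keeps 400.
Round 1 (the author proposes): the publisher can get 400 next round, worth 0.54 × 400 = 216 now; the author offers that and keeps 184.

184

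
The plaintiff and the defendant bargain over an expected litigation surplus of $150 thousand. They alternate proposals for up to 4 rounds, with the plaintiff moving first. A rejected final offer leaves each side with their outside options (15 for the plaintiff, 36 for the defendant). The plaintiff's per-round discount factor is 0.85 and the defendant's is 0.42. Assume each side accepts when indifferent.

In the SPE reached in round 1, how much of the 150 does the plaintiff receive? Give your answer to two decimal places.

Work backward from the last round.
Round 4 (the defendant proposes): the plaintiff gets 15 if talks fail, so the defendant offers 15 and keeps 135.
Round 3 (the plaintiff proposes): the defendant can get 135 next round, worth 0.42 × 135 = 56.7 now, so the plaintiff offers 56.7, keeping 93.3.
Round 2 (the defendant proposes): the plaintiff can get 93.3 next round, worth 0.85 × 93.3 = 79.305 now. The defendant offers 79.305 and keeps 150 − 79.305 = 70.695.
Round 1 (the plaintiff proposes): the defendant can get 70.695 next round, worth 0.42 × 70.695 = 29.6919 now; the plaintiff offers that and keeps 120.3081.

120.31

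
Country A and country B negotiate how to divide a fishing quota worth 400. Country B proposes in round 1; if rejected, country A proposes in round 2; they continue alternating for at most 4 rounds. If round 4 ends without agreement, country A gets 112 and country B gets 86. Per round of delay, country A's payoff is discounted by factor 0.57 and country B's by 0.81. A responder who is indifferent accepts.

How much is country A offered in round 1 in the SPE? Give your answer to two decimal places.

Round 4 (country A proposes): country B gets 86 if talks fail, so country A offers 86 and keeps 314.
Round 3 (country B proposes): country A can get 314 next round, worth 0.57 × 314 = 178.98 now. Country B offers 178.98 and keeps 400 − 178.98 = 221.02.
Round 2 (country A proposes): country B can get 221.02 next round, worth 0.81 × 221.02 = 179.0262 now. Country A offers 179.0262 and keeps 400 − 179.0262 = 220.9738.
Round 1 (country B proposes): country A can get 220.9738 next round, worth 0.57 × 220.9738 = 125.955066 now; country B offers that and keeps 274.044934.

125.96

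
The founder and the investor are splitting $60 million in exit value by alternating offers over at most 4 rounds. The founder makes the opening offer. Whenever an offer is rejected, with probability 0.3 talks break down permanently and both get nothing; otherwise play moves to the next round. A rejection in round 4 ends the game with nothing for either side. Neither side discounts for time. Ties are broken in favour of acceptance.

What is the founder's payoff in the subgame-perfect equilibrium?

26.82

Round 4 (the investor proposes): the founder will accept anything ≥ 0, so the investor offers 0 and keeps 60.
Round 3 (the founder proposes): rejecting gives the investor an expected 0.7 × 60 = 42, so the founder offers 42, keeping 18.
Round 2 (the investor proposes): rejecting gives the founder an expected 0.7 × 18 = 12.6. The investor offers 12.6 and keeps 60 − 12.6 = 47.4.
Round 1 (the founder proposes): rejecting gives the investor an expected 0.7 × 47.4 = 33.18; the founder offers that and keeps 26.82.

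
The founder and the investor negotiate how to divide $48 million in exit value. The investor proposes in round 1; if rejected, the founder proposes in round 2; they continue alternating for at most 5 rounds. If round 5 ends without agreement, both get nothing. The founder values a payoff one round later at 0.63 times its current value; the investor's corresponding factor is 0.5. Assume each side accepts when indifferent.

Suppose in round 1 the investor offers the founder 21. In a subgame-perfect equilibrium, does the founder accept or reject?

Round 5 (the investor proposes): the founder will accept anything ≥ 0, so the investor offers 0 and keeps 48.
Round 4 (the founder proposes): the investor can get 48 next round, worth 0.5 × 48 = 24 now. The founder offers 24 and keeps 48 − 24 = 24.
Round 3 (the investor proposes): the founder can get 24 next round, worth 0.63 × 24 = 15.12 now, so the investor offers 15.12, keeping 32.88.
Round 2 (the founder proposes): the investor can get 32.88 next round, worth 0.5 × 32.88 = 16.44 now. The founder offers 16.44 and keeps 48 − 16.44 = 31.56.
So by rejecting in round 1, the founder gets 31.56 next round, worth 0.63 × 31.56 = 19.8828 now.
Offer 21 ≥ 19.8828, so the founder accepts.

Accept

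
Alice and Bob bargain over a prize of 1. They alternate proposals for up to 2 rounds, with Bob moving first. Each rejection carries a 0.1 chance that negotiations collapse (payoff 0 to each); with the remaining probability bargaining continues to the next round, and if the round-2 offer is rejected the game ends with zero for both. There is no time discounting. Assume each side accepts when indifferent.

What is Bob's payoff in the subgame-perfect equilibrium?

0.1

Round 2 (Alice proposes): rejection yields 0 for Bob; Alice offers 0 and keeps 1.
Round 1 (Bob proposes): rejecting gives Alice an expected 0.9 × 1 = 0.9; Bob offers that and keeps 0.1.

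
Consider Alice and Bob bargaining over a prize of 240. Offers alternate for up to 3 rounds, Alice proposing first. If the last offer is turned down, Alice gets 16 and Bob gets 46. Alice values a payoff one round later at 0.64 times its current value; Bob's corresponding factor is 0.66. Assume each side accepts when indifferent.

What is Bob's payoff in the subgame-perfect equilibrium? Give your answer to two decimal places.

76.45

Round 3 (Alice proposes): Bob gets 46 if talks fail, so Alice offers 46 and keeps 194.
Round 2 (Bob proposes): Alice can get 194 next round, worth 0.64 × 194 = 124.16 now. Bob offers 124.16 and keeps 240 − 124.16 = 115.84.
Round 1 (Alice proposes): Bob can get 115.84 next round, worth 0.66 × 115.84 = 76.4544 now, so Alice offers 76.4544, keeping 163.5456.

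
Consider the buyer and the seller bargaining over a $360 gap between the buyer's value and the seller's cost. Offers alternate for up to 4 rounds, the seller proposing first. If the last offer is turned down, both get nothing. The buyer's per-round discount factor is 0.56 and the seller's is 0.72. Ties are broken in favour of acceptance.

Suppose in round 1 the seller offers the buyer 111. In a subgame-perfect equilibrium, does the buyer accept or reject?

Round 4 (the buyer proposes): rejection yields 0 for the seller; the buyer offers 0 and keeps 360.
Round 3 (the seller proposes): the buyer can get 360 next round, worth 0.56 × 360 = 201.6 now, so the seller offers 201.6, keeping 158.4.
Round 2 (the buyer proposes): the seller can get 158.4 next round, worth 0.72 × 158.4 = 114.048 now, so the buyer offers 114.048, keeping 245.952.
So by rejecting in round 1, the buyer gets 245.952 next round, worth 0.56 × 245.952 = 137.73312 now.
Offer 111 < 137.73312, so the buyer rejects.

Reject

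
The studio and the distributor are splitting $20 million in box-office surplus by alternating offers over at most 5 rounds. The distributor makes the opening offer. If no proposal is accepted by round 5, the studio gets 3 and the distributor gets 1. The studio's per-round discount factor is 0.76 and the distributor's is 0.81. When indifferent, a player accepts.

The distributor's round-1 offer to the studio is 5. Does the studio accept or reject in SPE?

Work out the studio's continuation value if the offer is rejected.
Round 5 (the distributor proposes): the studio gets 3 if talks fail, so the distributor offers 3 and keeps 17.
Round 4 (the studio proposes): the distributor can get 17 next round, worth 0.81 × 17 = 13.77 now, so the studio offers 13.77, keeping 6.23.
Round 3 (the distributor proposes): the studio can get 6.23 next round, worth 0.76 × 6.23 = 4.7348 now; the distributor offers that and keeps 15.2652.
Round 2 (the studio proposes): the distributor can get 15.2652 next round, worth 0.81 × 15.2652 = 12.364812 now, so the studio offers 12.364812, keeping 7.635188.
So by rejecting in round 1, the studio gets 7.635188 next round, worth 0.76 × 7.635188 = 5.80274288 now.
Offer 5 < 5.80274288, so the studio rejects.

Reject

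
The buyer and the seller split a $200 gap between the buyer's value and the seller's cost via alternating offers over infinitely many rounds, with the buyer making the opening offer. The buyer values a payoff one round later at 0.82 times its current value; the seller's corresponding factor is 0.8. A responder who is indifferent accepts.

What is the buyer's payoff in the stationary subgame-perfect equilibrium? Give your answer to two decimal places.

In a stationary SPE each proposer offers the other exactly their discounted continuation value.
If the buyer keeps x when proposing and the seller keeps y when proposing, then x = 200 − 0.8y and y = 200 − 0.82x.
Solving: x = 200(1 − 0.8) / (1 − 0.82·0.8) = 40 / 0.344 ≈ 116.2791.
The seller gets 200 − 116.2791 ≈ 83.7209.

116.28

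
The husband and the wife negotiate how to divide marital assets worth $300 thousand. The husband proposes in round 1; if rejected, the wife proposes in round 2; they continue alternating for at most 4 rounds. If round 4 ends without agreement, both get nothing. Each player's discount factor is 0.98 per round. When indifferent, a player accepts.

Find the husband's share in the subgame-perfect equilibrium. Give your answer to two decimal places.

Round 4 (the wife proposes): the husband will accept anything ≥ 0, so the wife offers 0 and keeps 300.
Round 3 (the husband proposes): the wife can get 300 next round, worth 0.98 × 300 = 294 now; the husband offers that and keeps 6.
Round 2 (the wife proposes): the husband can get 6 next round, worth 0.98 × 6 = 5.88 now. The wife offers 5.88 and keeps 300 − 5.88 = 294.12.
Round 1 (the husband proposes): the wife can get 294.12 next round, worth 0.98 × 294.12 = 288.2376 now, so the husband offers 288.2376, keeping 11.7624.

11.76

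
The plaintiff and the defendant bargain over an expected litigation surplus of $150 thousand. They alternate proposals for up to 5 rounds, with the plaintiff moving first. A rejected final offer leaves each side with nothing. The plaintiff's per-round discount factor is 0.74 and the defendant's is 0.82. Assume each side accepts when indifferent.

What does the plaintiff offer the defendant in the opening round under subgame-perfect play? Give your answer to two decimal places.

51.39

Round 5 (the plaintiff proposes): rejection yields 0 for the defendant; the plaintiff offers 0 and keeps 150.
Round 4 (the defendant proposes): the plaintiff can get 150 next round, worth 0.74 × 150 = 111 now. The defendant offers 111 and keeps 150 − 111 = 39.
Round 3 (the plaintiff proposes): the defendant can get 39 next round, worth 0.82 × 39 = 31.98 now, so the plaintiff offers 31.98, keeping 118.02.
Round 2 (the defendant proposes): the plaintiff can get 118.02 next round, worth 0.74 × 118.02 = 87.3348 now, so the defendant offers 87.3348, keeping 62.6652.
Round 1 (the plaintiff proposes): the defendant can get 62.6652 next round, worth 0.82 × 62.6652 = 51.385464 now. The plaintiff offers 51.385464 and keeps 150 − 51.385464 = 98.614536.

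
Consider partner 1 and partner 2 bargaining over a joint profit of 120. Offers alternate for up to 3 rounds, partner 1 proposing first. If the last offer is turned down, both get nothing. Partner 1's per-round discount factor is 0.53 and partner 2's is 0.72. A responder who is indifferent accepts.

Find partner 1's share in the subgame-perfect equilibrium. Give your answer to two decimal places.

79.39

Round 3 (partner 1 proposes): rejection yields 0 for partner 2; partner 1 offers 0 and keeps 120.
Round 2 (partner 2 proposes): partner 1 can get 120 next round, worth 0.53 × 120 = 63.6 now; partner 2 offers that and keeps 56.4.
Round 1 (partner 1 proposes): partner 2 can get 56.4 next round, worth 0.72 × 56.4 = 40.608 now, so partner 1 offers 40.608, keeping 79.392.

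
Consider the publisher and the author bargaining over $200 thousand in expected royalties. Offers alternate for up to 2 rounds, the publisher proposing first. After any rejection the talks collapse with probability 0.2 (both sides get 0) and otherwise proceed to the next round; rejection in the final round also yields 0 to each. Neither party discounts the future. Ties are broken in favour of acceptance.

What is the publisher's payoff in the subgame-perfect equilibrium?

Round 2 (the author proposes): rejection yields 0 for the publisher; the author offers 0 and keeps 200.
Round 1 (the publisher proposes): rejecting gives the author an expected 0.8 × 200 = 160, so the publisher offers 160, keeping 40.

40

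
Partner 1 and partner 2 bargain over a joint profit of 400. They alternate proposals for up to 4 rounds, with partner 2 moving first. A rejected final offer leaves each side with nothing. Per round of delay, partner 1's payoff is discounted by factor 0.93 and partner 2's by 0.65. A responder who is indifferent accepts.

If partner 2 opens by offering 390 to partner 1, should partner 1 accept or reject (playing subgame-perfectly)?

Round 4 (partner 1 proposes): partner 2 will accept anything ≥ 0, so partner 1 offers 0 and keeps 400.
Round 3 (partner 2 proposes): partner 1 can get 400 next round, worth 0.93 × 400 = 372 now; partner 2 offers that and keeps 28.
Round 2 (partner 1 proposes): partner 2 can get 28 next round, worth 0.65 × 28 = 18.2 now; partner 1 offers that and keeps 381.8.
So by rejecting in round 1, partner 1 gets 381.8 next round, worth 0.93 × 381.8 = 355.074 now.
Offer 390 ≥ 355.074, so partner 1 accepts.

Accept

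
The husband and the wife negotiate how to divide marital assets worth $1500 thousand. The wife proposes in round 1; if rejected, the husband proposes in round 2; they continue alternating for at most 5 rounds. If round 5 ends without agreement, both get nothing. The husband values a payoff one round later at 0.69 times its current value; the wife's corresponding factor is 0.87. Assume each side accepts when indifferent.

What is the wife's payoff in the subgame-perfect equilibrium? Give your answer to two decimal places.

Round 5 (the wife proposes): rejection yields 0 for the husband; the wife offers 0 and keeps 1500.
Round 4 (the husband proposes): the wife can get 1500 next round, worth 0.87 × 1500 = 1305 now, so the husband offers 1305, keeping 195.
Round 3 (the wife proposes): the husband can get 195 next round, worth 0.69 × 195 = 134.55 now, so the wife offers 134.55, keeping 1365.45.
Round 2 (the husband proposes): the wife can get 1365.45 next round, worth 0.87 × 1365.45 = 1187.9415 now. The husband offers 1187.9415 and keeps 1500 − 1187.9415 = 312.0585.
Round 1 (the wife proposes): the husband can get 312.0585 next round, worth 0.69 × 312.0585 = 215.320365 now; the wife offers that and keeps 1284.679635.

1284.68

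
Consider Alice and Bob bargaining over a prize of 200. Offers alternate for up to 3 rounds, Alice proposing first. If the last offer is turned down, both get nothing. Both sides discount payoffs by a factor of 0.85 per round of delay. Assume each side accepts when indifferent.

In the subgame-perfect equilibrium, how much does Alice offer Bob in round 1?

Round 3 (Alice proposes): rejection yields 0 for Bob; Alice offers 0 and keeps 200.
Round 2 (Bob proposes): Alice can get 200 next round, worth 0.85 × 200 = 170 now; Bob offers that and keeps 30.
Round 1 (Alice proposes): Bob can get 30 next round, worth 0.85 × 30 = 25.5 now, so Alice offers 25.5, keeping 174.5.

25.5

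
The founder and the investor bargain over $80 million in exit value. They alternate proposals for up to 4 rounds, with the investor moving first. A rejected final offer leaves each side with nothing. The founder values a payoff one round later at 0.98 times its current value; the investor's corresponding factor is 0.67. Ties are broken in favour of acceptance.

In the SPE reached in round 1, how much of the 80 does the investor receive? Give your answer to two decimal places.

2.65

Round 4 (the founder proposes): rejection yields 0 for the investor; the founder offers 0 and keeps 80.
Round 3 (the investor proposes): the founder can get 80 next round, worth 0.98 × 80 = 78.4 now. The investor offers 78.4 and keeps 80 − 78.4 = 1.6.
Round 2 (the founder proposes): the investor can get 1.6 next round, worth 0.67 × 1.6 = 1.072 now, so the founder offers 1.072, keeping 78.928.
Round 1 (the investor proposes): the founder can get 78.928 next round, worth 0.98 × 78.928 = 77.34944 now, so the investor offers 77.34944, keeping 2.65056.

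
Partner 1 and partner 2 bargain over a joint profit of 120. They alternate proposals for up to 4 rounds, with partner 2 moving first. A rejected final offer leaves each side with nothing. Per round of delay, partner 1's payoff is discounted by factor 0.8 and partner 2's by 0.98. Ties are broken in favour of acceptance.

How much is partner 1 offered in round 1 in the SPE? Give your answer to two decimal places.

Round 4 (partner 1 proposes): rejection yields 0 for partner 2; partner 1 offers 0 and keeps 120.
Round 3 (partner 2 proposes): partner 1 can get 120 next round, worth 0.8 × 120 = 96 now. Partner 2 offers 96 and keeps 120 − 96 = 24.
Round 2 (partner 1 proposes): partner 2 can get 24 next round, worth 0.98 × 24 = 23.52 now, so partner 1 offers 23.52, keeping 96.48.
Round 1 (partner 2 proposes): partner 1 can get 96.48 next round, worth 0.8 × 96.48 = 77.184 now. Partner 2 offers 77.184 and keeps 120 − 77.184 = 42.816.

77.18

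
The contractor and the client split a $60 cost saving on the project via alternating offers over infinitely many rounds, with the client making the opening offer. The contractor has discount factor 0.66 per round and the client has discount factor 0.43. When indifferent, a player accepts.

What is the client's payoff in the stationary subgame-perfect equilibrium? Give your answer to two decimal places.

28.48

When the client proposes, the contractor accepts any offer worth at least 0.66 times what the contractor would get by proposing next round; and vice versa.
This gives x = 60 − 0.66y and y = 60 − 0.43x, where x and y are each side's share when it proposes.
Hence (1 − 0.66·0.43)x = 60(1 − 0.66), i.e. 0.7162·x = 20.4.
x ≈ 28.4837; the contractor's share is 60 − x ≈ 31.5163.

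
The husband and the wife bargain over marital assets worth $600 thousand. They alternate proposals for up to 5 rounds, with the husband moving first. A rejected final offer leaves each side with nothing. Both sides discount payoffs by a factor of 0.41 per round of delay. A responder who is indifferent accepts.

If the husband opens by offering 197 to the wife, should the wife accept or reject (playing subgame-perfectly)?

Round 5 (the husband proposes): the wife will accept anything ≥ 0, so the husband offers 0 and keeps 600.
Round 4 (the wife proposes): the husband can get 600 next round, worth 0.41 × 600 = 246 now, so the wife offers 246, keeping 354.
Round 3 (the husband proposes): the wife can get 354 next round, worth 0.41 × 354 = 145.14 now; the husband offers that and keeps 454.86.
Round 2 (the wife proposes): the husband can get 454.86 next round, worth 0.41 × 454.86 = 186.4926 now; the wife offers that and keeps 413.5074.
So by rejecting in round 1, the wife gets 413.5074 next round, worth 0.41 × 413.5074 = 169.538034 now.
Offer 197 ≥ 169.538034, so the wife accepts.

Accept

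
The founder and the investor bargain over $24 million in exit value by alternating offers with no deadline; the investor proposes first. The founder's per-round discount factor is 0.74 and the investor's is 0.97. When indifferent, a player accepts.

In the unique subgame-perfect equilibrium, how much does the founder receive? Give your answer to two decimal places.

In a stationary SPE each proposer offers the other exactly their discounted continuation value.
If the investor keeps x when proposing and the founder keeps y when proposing, then x = 24 − 0.74y and y = 24 − 0.97x.
Solving: x = 24(1 − 0.74) / (1 − 0.97·0.74) = 6.24 / 0.2822 ≈ 22.1120.
The founder gets 24 − 22.1120 ≈ 1.8880.

1.89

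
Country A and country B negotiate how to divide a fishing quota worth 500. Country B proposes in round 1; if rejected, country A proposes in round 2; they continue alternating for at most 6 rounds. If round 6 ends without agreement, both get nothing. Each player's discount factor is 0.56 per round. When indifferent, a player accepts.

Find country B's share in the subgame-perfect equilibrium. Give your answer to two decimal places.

Round 6 (country A proposes): rejection yields 0 for country B; country A offers 0 and keeps 500.
Round 5 (country B proposes): country A can get 500 next round, worth 0.56 × 500 = 280 now; country B offers that and keeps 220.
Round 4 (country A proposes): country B can get 220 next round, worth 0.56 × 220 = 123.2 now. Country A offers 123.2 and keeps 500 − 123.2 = 376.8.
Round 3 (country B proposes): country A can get 376.8 next round, worth 0.56 × 376.8 = 211.008 now, so country B offers 211.008, keeping 288.992.
Round 2 (country A proposes): country B can get 288.992 next round, worth 0.56 × 288.992 = 161.83552 now. Country A offers 161.83552 and keeps 500 − 161.83552 = 338.16448.
Round 1 (country B proposes): country A can get 338.16448 next round, worth 0.56 × 338.16448 = 189.3721088 now. Country B offers 189.3721088 and keeps 500 − 189.3721088 = 310.6278912.

310.63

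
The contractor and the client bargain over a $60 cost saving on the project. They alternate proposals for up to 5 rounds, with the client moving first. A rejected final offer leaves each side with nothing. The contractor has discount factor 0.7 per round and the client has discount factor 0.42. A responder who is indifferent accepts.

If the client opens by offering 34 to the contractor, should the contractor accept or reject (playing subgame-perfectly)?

Work out the contractor's continuation value if the offer is rejected.
Round 5 (the client proposes): rejection yields 0 for the contractor; the client offers 0 and keeps 60.
Round 4 (the contractor proposes): the client can get 60 next round, worth 0.42 × 60 = 25.2 now. The contractor offers 25.2 and keeps 60 − 25.2 = 34.8.
Round 3 (the client proposes): the contractor can get 34.8 next round, worth 0.7 × 34.8 = 24.36 now. The client offers 24.36 and keeps 60 − 24.36 = 35.64.
Round 2 (the contractor proposes): the client can get 35.64 next round, worth 0.42 × 35.64 = 14.9688 now, so the contractor offers 14.9688, keeping 45.0312.
So by rejecting in round 1, the contractor gets 45.0312 next round, worth 0.7 × 45.0312 = 31.52184 now.
Offer 34 ≥ 31.52184, so the contractor accepts.

Accept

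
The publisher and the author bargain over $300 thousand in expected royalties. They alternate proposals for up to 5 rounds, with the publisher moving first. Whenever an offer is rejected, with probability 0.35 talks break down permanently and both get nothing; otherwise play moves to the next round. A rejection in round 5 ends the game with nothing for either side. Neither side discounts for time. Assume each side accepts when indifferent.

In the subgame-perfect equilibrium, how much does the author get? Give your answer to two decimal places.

By backward induction:
Round 5 (the publisher proposes): rejection yields 0 for the author; the publisher offers 0 and keeps 300.
Round 4 (the author proposes): rejecting gives the publisher an expected 0.65 × 300 = 195; the author offers that and keeps 105.
Round 3 (the publisher proposes): rejecting gives the author an expected 0.65 × 105 = 68.25; the publisher offers that and keeps 231.75.
Round 2 (the author proposes): rejecting gives the publisher an expected 0.65 × 231.75 = 150.6375. The author offers 150.6375 and keeps 300 − 150.6375 = 149.3625.
Round 1 (the publisher proposes): rejecting gives the author an expected 0.65 × 149.3625 = 97.085625; the publisher offers that and keeps 202.914375.

97.09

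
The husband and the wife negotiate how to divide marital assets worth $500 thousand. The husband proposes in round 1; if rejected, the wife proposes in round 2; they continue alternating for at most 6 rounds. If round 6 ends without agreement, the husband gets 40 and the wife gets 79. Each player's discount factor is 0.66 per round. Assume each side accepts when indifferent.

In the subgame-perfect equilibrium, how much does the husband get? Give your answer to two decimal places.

281.32

Round 6 (the wife proposes): the husband gets 40 if talks fail, so the wife offers 40 and keeps 460.
Round 5 (the husband proposes): the wife can get 460 next round, worth 0.66 × 460 = 303.6 now, so the husband offers 303.6, keeping 196.4.
Round 4 (the wife proposes): the husband can get 196.4 next round, worth 0.66 × 196.4 = 129.624 now, so the wife offers 129.624, keeping 370.376.
Round 3 (the husband proposes): the wife can get 370.376 next round, worth 0.66 × 370.376 = 244.44816 now. The husband offers 244.44816 and keeps 500 − 244.44816 = 255.55184.
Round 2 (the wife proposes): the husband can get 255.55184 next round, worth 0.66 × 255.55184 = 168.6642144 now. The wife offers 168.6642144 and keeps 500 − 168.6642144 = 331.3357856.
Round 1 (the husband proposes): the wife can get 331.3357856 next round, worth 0.66 × 331.3357856 = 218.681618496 now; the husband offers that and keeps 281.318381504.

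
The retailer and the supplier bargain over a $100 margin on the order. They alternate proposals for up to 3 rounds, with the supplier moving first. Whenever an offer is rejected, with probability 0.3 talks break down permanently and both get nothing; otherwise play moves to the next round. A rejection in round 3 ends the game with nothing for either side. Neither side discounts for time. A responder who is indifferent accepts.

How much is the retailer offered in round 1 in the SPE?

By backward induction:
Round 3 (the supplier proposes): the retailer will accept anything ≥ 0, so the supplier offers 0 and keeps 100.
Round 2 (the retailer proposes): rejecting gives the supplier an expected 0.7 × 100 = 70, so the retailer offers 70, keeping 30.
Round 1 (the supplier proposes): rejecting gives the retailer an expected 0.7 × 30 = 21, so the supplier offers 21, keeping 79.

21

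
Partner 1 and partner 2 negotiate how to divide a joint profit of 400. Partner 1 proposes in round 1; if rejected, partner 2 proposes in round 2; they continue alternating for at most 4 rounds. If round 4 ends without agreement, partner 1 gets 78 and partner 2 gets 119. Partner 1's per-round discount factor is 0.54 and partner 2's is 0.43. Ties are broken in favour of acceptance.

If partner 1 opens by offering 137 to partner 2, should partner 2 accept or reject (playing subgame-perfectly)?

Round 4 (partner 2 proposes): partner 1 gets 78 if talks fail, so partner 2 offers 78 and keeps 322.
Round 3 (partner 1 proposes): partner 2 can get 322 next round, worth 0.43 × 322 = 138.46 now; partner 1 offers that and keeps 261.54.
Round 2 (partner 2 proposes): partner 1 can get 261.54 next round, worth 0.54 × 261.54 = 141.2316 now. Partner 2 offers 141.2316 and keeps 400 − 141.2316 = 258.7684.
So by rejecting in round 1, partner 2 gets 258.7684 next round, worth 0.43 × 258.7684 = 111.270412 now.
Offer 137 ≥ 111.270412, so partner 2 accepts.

Accept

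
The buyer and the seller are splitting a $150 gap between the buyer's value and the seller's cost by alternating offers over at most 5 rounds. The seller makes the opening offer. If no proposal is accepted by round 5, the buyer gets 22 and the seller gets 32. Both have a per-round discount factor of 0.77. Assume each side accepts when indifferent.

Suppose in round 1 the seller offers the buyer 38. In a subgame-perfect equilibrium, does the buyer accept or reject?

Round 5 (the seller proposes): the buyer gets 22 if talks fail, so the seller offers 22 and keeps 128.
Round 4 (the buyer proposes): the seller can get 128 next round, worth 0.77 × 128 = 98.56 now; the buyer offers that and keeps 51.44.
Round 3 (the seller proposes): the buyer can get 51.44 next round, worth 0.77 × 51.44 = 39.6088 now. The seller offers 39.6088 and keeps 150 − 39.6088 = 110.3912.
Round 2 (the buyer proposes): the seller can get 110.3912 next round, worth 0.77 × 110.3912 = 85.001224 now. The buyer offers 85.001224 and keeps 150 − 85.001224 = 64.998776.
So by rejecting in round 1, the buyer gets 64.998776 next round, worth 0.77 × 64.998776 = 50.04905752 now.
Offer 38 < 50.04905752, so the buyer rejects.

Reject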